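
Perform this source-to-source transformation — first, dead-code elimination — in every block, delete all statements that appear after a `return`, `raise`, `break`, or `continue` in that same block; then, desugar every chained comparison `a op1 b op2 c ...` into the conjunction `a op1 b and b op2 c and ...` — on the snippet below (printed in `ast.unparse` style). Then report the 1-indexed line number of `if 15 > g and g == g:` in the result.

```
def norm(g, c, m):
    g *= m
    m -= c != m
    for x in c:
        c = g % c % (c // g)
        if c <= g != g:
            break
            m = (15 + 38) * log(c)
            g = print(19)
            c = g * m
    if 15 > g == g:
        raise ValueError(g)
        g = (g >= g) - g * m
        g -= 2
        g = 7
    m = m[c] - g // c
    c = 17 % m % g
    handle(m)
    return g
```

Transformed code:
def norm(g, c, m):
    g *= m
    m -= c != m
    for x in c:
        c = g % c % (c // g)
        if c <= g and g != g:
            break
    if 15 > g and g == g:
        raise ValueError(g)
    m = m[c] - g // c
    c = 17 % m % g
    handle(m)
    return g

8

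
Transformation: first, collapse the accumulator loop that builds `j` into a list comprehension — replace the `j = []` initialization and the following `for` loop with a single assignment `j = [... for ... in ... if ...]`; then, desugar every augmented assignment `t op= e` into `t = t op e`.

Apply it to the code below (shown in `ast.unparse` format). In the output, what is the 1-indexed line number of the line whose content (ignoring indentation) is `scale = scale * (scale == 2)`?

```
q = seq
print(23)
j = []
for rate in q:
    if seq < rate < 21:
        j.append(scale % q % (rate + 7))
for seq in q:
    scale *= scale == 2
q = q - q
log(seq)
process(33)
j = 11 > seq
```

Transformed code:
q = seq
print(23)
j = [scale % q % (rate + 7) for rate in q if seq < rate < 21]
for seq in q:
    scale = scale * (scale == 2)
q = q - q
log(seq)
process(33)
j = 11 > seq

5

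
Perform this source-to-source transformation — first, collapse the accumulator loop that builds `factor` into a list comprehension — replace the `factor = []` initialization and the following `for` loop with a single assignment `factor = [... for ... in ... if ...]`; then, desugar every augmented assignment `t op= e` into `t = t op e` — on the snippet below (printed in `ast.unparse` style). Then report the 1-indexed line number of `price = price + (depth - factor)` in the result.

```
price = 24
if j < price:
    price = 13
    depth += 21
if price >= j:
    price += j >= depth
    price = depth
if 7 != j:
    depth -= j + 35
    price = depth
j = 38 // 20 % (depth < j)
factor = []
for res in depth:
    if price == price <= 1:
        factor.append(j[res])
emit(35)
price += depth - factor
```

14

Transformed code:
price = 24
if j < price:
    price = 13
    depth = depth + 21
if price >= j:
    price = price + (j >= depth)
    price = depth
if 7 != j:
    depth = depth - (j + 35)
    price = depth
j = 38 // 20 % (depth < j)
factor = [j[res] for res in depth if price == price <= 1]
emit(35)
price = price + (depth - factor)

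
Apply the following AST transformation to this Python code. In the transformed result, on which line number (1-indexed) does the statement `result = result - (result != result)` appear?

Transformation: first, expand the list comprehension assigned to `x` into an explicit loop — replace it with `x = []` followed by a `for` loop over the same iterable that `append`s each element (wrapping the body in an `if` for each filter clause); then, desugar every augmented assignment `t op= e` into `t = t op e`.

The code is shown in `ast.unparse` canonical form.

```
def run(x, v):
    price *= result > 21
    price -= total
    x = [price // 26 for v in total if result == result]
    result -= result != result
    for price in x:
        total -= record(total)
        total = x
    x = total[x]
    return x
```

Transformed code:
def run(x, v):
    price = price * (result > 21)
    price = price - total
    x = []
    for v in total:
        if result == result:
            x.append(price // 26)
    result = result - (result != result)
    for price in x:
        total = total - record(total)
        total = x
    x = total[x]
    return x

8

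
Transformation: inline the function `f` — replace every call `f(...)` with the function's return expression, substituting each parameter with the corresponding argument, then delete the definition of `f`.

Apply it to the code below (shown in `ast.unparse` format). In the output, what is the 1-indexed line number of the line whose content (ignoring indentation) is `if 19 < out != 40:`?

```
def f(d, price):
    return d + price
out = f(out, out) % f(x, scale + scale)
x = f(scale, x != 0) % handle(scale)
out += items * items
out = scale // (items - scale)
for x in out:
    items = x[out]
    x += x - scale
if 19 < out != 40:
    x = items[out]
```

Transformed code:
out = (out + out) % (x + (scale + scale))
x = (scale + (x != 0)) % handle(scale)
out += items * items
out = scale // (items - scale)
for x in out:
    items = x[out]
    x += x - scale
if 19 < out != 40:
    x = items[out]

8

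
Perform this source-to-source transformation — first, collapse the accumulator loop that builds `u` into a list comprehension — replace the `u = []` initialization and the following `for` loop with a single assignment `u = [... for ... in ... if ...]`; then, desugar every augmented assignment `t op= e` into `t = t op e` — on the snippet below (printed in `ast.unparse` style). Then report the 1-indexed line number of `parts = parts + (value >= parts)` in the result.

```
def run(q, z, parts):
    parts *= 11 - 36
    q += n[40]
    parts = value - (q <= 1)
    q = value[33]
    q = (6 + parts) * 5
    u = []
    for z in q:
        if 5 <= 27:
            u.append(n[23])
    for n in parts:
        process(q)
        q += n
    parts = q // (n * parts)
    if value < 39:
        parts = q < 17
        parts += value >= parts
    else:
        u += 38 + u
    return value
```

14

Transformed code:
def run(q, z, parts):
    parts = parts * (11 - 36)
    q = q + n[40]
    parts = value - (q <= 1)
    q = value[33]
    q = (6 + parts) * 5
    u = [n[23] for z in q if 5 <= 27]
    for n in parts:
        process(q)
        q = q + n
    parts = q // (n * parts)
    if value < 39:
        parts = q < 17
        parts = parts + (value >= parts)
    else:
        u = u + (38 + u)
    return value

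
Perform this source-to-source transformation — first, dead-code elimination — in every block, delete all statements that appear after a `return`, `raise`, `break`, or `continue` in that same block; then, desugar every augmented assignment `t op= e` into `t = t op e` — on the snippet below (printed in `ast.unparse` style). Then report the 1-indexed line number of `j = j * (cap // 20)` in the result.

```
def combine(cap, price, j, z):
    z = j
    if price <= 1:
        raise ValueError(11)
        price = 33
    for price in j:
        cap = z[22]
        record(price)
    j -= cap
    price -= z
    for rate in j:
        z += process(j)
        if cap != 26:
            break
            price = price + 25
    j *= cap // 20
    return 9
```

14

Transformed code:
def combine(cap, price, j, z):
    z = j
    if price <= 1:
        raise ValueError(11)
    for price in j:
        cap = z[22]
        record(price)
    j = j - cap
    price = price - z
    for rate in j:
        z = z + process(j)
        if cap != 26:
            break
    j = j * (cap // 20)
    return 9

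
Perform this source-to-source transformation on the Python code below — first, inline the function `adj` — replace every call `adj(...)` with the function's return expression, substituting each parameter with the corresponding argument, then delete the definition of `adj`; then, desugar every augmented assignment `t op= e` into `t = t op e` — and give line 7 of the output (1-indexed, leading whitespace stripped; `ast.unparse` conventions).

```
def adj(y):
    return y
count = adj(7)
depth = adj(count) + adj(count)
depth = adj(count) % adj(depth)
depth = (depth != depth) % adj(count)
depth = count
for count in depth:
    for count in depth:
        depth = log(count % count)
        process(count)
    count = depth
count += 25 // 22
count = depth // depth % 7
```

for count in depth:

Transformed code:
count = 7
depth = count + count
depth = count % depth
depth = (depth != depth) % count
depth = count
for count in depth:
    for count in depth:
        depth = log(count % count)
        process(count)
    count = depth
count = count + 25 // 22
count = depth // depth % 7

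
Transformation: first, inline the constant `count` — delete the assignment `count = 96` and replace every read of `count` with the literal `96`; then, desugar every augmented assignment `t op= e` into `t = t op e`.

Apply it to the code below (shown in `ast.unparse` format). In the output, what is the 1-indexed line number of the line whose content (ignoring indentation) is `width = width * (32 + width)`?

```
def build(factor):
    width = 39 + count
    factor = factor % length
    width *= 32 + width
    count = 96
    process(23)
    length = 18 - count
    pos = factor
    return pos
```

4

Transformed code:
def build(factor):
    width = 39 + 96
    factor = factor % length
    width = width * (32 + width)
    process(23)
    length = 18 - 96
    pos = factor
    return pos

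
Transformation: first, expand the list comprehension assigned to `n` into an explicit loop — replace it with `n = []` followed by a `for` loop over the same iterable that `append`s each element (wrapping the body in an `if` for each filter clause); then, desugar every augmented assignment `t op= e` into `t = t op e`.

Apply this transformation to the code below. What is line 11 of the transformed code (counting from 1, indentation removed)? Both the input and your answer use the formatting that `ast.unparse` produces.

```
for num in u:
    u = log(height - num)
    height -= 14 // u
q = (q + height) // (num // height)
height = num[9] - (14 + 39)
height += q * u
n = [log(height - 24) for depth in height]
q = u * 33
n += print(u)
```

Transformed code:
for num in u:
    u = log(height - num)
    height = height - 14 // u
q = (q + height) // (num // height)
height = num[9] - (14 + 39)
height = height + q * u
n = []
for depth in height:
    n.append(log(height - 24))
q = u * 33
n = n + print(u)

n = n + print(u)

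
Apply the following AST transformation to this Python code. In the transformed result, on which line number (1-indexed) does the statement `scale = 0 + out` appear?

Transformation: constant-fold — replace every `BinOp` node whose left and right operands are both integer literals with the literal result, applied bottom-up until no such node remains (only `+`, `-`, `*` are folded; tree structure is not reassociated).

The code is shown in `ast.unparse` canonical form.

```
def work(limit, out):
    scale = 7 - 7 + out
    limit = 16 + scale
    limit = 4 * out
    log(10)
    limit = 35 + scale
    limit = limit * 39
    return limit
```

2

Transformed code:
def work(limit, out):
    scale = 0 + out
    limit = 16 + scale
    limit = 4 * out
    log(10)
    limit = 35 + scale
    limit = limit * 39
    return limit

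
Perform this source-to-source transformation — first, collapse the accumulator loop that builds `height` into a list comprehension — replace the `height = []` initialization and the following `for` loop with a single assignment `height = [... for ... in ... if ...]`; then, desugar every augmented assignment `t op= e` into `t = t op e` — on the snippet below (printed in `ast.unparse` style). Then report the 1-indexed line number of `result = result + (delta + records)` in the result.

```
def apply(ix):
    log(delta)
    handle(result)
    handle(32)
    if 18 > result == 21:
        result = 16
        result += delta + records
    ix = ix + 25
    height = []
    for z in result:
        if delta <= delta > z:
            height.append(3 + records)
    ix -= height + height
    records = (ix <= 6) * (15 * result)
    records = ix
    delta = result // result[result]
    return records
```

7

Transformed code:
def apply(ix):
    log(delta)
    handle(result)
    handle(32)
    if 18 > result == 21:
        result = 16
        result = result + (delta + records)
    ix = ix + 25
    height = [3 + records for z in result if delta <= delta > z]
    ix = ix - (height + height)
    records = (ix <= 6) * (15 * result)
    records = ix
    delta = result // result[result]
    return records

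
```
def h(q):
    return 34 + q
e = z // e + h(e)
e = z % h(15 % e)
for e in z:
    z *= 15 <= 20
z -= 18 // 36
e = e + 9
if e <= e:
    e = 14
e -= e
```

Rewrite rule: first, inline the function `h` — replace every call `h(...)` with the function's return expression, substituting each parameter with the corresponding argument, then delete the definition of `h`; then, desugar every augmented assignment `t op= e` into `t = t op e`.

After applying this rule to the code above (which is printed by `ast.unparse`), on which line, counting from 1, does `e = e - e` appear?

9

Transformed code:
e = z // e + (34 + e)
e = z % (34 + 15 % e)
for e in z:
    z = z * (15 <= 20)
z = z - 18 // 36
e = e + 9
if e <= e:
    e = 14
e = e - e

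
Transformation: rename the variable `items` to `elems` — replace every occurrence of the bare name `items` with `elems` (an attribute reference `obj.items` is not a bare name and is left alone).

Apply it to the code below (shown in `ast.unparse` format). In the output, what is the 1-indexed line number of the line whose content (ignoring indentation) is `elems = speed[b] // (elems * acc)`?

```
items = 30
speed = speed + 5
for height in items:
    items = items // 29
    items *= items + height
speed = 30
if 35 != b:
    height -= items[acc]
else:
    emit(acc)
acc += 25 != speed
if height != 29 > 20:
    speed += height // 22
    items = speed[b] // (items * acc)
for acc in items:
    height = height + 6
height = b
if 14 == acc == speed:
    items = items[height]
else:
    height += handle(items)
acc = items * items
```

Transformed code:
elems = 30
speed = speed + 5
for height in elems:
    elems = elems // 29
    elems *= elems + height
speed = 30
if 35 != b:
    height -= elems[acc]
else:
    emit(acc)
acc += 25 != speed
if height != 29 > 20:
    speed += height // 22
    elems = speed[b] // (elems * acc)
for acc in elems:
    height = height + 6
height = b
if 14 == acc == speed:
    elems = elems[height]
else:
    height += handle(elems)
acc = elems * elems

14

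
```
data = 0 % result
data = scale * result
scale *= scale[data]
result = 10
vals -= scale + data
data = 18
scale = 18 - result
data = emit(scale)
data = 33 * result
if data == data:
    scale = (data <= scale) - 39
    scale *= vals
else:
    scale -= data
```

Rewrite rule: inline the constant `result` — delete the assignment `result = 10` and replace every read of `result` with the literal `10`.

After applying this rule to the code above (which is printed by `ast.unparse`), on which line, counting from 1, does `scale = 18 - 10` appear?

6

Transformed code:
data = 0 % 10
data = scale * 10
scale *= scale[data]
vals -= scale + data
data = 18
scale = 18 - 10
data = emit(scale)
data = 33 * 10
if data == data:
    scale = (data <= scale) - 39
    scale *= vals
else:
    scale -= data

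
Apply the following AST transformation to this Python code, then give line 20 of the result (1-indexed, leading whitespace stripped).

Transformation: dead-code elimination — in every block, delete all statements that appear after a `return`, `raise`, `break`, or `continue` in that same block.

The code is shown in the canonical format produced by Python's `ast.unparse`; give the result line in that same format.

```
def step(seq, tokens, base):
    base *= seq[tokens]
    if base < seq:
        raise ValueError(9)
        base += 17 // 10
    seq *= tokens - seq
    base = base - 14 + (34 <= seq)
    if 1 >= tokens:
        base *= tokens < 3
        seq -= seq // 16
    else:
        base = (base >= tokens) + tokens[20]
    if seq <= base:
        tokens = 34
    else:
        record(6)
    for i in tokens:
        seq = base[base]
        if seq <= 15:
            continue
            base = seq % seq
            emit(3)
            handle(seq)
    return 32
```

Transformed code:
def step(seq, tokens, base):
    base *= seq[tokens]
    if base < seq:
        raise ValueError(9)
    seq *= tokens - seq
    base = base - 14 + (34 <= seq)
    if 1 >= tokens:
        base *= tokens < 3
        seq -= seq // 16
    else:
        base = (base >= tokens) + tokens[20]
    if seq <= base:
        tokens = 34
    else:
        record(6)
    for i in tokens:
        seq = base[base]
        if seq <= 15:
            continue
    return 32

return 32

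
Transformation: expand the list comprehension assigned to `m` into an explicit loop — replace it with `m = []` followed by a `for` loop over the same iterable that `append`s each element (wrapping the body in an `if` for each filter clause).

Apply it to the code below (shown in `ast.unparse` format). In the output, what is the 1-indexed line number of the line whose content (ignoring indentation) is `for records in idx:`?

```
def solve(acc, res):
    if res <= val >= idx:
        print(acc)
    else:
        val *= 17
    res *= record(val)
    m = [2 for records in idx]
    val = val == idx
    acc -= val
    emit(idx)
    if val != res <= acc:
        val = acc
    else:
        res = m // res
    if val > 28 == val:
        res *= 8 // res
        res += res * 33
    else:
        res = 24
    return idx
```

Transformed code:
def solve(acc, res):
    if res <= val >= idx:
        print(acc)
    else:
        val *= 17
    res *= record(val)
    m = []
    for records in idx:
        m.append(2)
    val = val == idx
    acc -= val
    emit(idx)
    if val != res <= acc:
        val = acc
    else:
        res = m // res
    if val > 28 == val:
        res *= 8 // res
        res += res * 33
    else:
        res = 24
    return idx

8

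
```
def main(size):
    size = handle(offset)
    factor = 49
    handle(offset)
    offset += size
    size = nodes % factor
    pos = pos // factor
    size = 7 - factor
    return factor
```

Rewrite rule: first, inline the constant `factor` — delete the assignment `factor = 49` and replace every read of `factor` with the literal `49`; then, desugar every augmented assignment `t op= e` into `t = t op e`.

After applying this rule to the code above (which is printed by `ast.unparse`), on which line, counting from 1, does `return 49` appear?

Transformed code:
def main(size):
    size = handle(offset)
    handle(offset)
    offset = offset + size
    size = nodes % 49
    pos = pos // 49
    size = 7 - 49
    return 49

8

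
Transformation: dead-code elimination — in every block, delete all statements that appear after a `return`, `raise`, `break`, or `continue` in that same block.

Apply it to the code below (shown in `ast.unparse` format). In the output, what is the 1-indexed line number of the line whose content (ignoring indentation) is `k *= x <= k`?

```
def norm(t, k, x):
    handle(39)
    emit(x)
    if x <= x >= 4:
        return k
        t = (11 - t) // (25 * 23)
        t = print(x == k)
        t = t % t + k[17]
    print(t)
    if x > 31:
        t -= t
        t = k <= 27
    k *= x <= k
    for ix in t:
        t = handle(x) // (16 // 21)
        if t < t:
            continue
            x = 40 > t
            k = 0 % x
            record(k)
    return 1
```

Transformed code:
def norm(t, k, x):
    handle(39)
    emit(x)
    if x <= x >= 4:
        return k
    print(t)
    if x > 31:
        t -= t
        t = k <= 27
    k *= x <= k
    for ix in t:
        t = handle(x) // (16 // 21)
        if t < t:
            continue
    return 1

10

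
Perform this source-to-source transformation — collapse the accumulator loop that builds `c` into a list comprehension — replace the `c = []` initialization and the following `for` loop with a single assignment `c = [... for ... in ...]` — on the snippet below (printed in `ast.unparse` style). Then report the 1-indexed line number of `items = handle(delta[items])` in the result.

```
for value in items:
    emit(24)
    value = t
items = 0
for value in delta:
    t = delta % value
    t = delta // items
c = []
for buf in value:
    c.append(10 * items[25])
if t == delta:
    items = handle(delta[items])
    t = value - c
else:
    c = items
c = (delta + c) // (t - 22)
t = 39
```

10

Transformed code:
for value in items:
    emit(24)
    value = t
items = 0
for value in delta:
    t = delta % value
    t = delta // items
c = [10 * items[25] for buf in value]
if t == delta:
    items = handle(delta[items])
    t = value - c
else:
    c = items
c = (delta + c) // (t - 22)
t = 39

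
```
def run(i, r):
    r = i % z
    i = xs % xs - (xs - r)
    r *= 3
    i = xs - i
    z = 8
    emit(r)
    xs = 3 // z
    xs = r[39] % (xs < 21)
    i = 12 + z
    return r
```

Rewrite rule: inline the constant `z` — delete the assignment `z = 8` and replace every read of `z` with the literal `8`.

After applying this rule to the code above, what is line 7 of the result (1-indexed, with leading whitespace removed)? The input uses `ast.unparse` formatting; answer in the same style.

xs = 3 // 8

Transformed code:
def run(i, r):
    r = i % 8
    i = xs % xs - (xs - r)
    r *= 3
    i = xs - i
    emit(r)
    xs = 3 // 8
    xs = r[39] % (xs < 21)
    i = 12 + 8
    return r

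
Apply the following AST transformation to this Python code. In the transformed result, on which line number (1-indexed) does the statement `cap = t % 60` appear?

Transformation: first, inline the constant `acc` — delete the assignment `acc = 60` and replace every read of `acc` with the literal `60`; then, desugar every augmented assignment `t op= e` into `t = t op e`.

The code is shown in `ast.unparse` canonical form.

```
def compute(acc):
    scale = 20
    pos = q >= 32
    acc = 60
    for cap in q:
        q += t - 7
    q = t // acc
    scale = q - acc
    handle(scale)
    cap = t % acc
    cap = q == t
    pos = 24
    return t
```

9

Transformed code:
def compute(acc):
    scale = 20
    pos = q >= 32
    for cap in q:
        q = q + (t - 7)
    q = t // 60
    scale = q - 60
    handle(scale)
    cap = t % 60
    cap = q == t
    pos = 24
    return t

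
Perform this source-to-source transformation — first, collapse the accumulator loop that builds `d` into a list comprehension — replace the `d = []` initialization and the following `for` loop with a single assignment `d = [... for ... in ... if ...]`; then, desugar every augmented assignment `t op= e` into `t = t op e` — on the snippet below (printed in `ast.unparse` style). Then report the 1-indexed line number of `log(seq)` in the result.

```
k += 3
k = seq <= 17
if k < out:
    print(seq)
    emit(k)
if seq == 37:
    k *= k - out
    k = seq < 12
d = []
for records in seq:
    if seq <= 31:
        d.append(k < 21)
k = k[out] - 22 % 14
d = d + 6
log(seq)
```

12

Transformed code:
k = k + 3
k = seq <= 17
if k < out:
    print(seq)
    emit(k)
if seq == 37:
    k = k * (k - out)
    k = seq < 12
d = [k < 21 for records in seq if seq <= 31]
k = k[out] - 22 % 14
d = d + 6
log(seq)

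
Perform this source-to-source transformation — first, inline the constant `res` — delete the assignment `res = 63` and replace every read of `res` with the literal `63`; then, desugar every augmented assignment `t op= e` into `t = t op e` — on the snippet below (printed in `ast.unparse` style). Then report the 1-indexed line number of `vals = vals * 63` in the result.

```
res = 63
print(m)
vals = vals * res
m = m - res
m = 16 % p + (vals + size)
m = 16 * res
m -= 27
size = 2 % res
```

Transformed code:
print(m)
vals = vals * 63
m = m - 63
m = 16 % p + (vals + size)
m = 16 * 63
m = m - 27
size = 2 % 63

2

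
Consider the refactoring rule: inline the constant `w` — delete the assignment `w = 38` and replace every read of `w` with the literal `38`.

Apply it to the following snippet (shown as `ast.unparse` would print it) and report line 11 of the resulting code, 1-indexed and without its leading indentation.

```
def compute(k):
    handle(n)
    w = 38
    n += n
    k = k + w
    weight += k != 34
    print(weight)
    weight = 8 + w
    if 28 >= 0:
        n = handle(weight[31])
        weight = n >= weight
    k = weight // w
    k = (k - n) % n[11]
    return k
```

k = weight // 38

Transformed code:
def compute(k):
    handle(n)
    n += n
    k = k + 38
    weight += k != 34
    print(weight)
    weight = 8 + 38
    if 28 >= 0:
        n = handle(weight[31])
        weight = n >= weight
    k = weight // 38
    k = (k - n) % n[11]
    return k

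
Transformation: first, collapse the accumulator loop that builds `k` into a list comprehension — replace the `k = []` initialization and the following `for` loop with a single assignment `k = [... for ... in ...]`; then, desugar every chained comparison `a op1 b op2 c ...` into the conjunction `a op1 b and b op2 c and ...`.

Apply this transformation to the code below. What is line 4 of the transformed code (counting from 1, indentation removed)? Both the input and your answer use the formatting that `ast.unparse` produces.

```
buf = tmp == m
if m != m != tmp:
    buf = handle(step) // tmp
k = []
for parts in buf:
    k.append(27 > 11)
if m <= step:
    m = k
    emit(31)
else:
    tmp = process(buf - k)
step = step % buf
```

k = [27 > 11 for parts in buf]

Transformed code:
buf = tmp == m
if m != m and m != tmp:
    buf = handle(step) // tmp
k = [27 > 11 for parts in buf]
if m <= step:
    m = k
    emit(31)
else:
    tmp = process(buf - k)
step = step % buf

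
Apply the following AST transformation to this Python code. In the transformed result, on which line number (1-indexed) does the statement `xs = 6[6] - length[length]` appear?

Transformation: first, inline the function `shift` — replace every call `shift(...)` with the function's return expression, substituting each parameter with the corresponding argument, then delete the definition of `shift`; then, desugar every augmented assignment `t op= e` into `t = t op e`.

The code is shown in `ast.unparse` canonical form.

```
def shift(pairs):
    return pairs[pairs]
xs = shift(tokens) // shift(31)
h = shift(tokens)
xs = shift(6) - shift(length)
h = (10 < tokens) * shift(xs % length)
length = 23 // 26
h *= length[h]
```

3

Transformed code:
xs = tokens[tokens] // 31[31]
h = tokens[tokens]
xs = 6[6] - length[length]
h = (10 < tokens) * (xs % length)[xs % length]
length = 23 // 26
h = h * length[h]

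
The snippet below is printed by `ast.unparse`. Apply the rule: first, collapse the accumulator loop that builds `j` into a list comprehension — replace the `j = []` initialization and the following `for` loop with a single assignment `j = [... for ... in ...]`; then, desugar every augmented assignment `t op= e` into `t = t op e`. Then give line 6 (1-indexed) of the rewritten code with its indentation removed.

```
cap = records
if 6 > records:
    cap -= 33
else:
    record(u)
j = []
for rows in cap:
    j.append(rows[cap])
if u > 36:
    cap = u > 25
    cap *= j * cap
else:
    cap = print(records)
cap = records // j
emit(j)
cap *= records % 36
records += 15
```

Transformed code:
cap = records
if 6 > records:
    cap = cap - 33
else:
    record(u)
j = [rows[cap] for rows in cap]
if u > 36:
    cap = u > 25
    cap = cap * (j * cap)
else:
    cap = print(records)
cap = records // j
emit(j)
cap = cap * (records % 36)
records = records + 15

j = [rows[cap] for rows in cap]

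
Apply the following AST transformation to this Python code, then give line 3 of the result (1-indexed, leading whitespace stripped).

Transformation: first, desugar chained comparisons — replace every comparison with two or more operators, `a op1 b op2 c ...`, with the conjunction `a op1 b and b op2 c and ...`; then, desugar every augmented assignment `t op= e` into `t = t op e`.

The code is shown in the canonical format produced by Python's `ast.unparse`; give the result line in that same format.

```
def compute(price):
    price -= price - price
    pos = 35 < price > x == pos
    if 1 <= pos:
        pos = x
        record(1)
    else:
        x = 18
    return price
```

pos = 35 < price and price > x and (x == pos)

Transformed code:
def compute(price):
    price = price - (price - price)
    pos = 35 < price and price > x and (x == pos)
    if 1 <= pos:
        pos = x
        record(1)
    else:
        x = 18
    return price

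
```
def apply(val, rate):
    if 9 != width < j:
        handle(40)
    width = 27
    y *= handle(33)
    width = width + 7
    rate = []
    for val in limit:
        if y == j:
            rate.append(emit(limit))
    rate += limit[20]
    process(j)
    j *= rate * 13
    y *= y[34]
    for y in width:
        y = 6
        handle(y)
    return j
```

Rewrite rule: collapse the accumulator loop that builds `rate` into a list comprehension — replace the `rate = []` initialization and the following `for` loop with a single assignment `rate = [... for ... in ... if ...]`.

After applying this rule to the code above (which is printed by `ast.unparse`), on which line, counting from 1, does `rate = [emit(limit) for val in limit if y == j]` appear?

7

Transformed code:
def apply(val, rate):
    if 9 != width < j:
        handle(40)
    width = 27
    y *= handle(33)
    width = width + 7
    rate = [emit(limit) for val in limit if y == j]
    rate += limit[20]
    process(j)
    j *= rate * 13
    y *= y[34]
    for y in width:
        y = 6
        handle(y)
    return j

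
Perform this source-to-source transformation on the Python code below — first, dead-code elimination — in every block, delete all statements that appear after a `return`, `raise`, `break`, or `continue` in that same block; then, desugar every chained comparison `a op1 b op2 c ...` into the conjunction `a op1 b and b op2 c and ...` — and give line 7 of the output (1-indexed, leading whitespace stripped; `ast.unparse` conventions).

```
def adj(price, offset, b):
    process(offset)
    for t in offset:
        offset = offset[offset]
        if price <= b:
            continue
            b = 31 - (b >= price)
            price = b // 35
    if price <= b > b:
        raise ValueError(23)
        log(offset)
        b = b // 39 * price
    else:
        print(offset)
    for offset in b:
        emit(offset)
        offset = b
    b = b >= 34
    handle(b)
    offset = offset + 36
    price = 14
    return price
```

Transformed code:
def adj(price, offset, b):
    process(offset)
    for t in offset:
        offset = offset[offset]
        if price <= b:
            continue
    if price <= b and b > b:
        raise ValueError(23)
    else:
        print(offset)
    for offset in b:
        emit(offset)
        offset = b
    b = b >= 34
    handle(b)
    offset = offset + 36
    price = 14
    return price

if price <= b and b > b:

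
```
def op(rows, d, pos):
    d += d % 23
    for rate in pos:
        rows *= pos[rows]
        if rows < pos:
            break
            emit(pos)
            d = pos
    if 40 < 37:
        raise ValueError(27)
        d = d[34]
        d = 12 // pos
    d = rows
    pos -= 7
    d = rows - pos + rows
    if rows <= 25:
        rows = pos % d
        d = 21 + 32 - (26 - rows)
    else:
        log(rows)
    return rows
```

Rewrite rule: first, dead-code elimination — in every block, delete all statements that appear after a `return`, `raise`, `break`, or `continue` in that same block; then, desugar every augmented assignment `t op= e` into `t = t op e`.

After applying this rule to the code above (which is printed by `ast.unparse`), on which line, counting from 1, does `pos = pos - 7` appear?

Transformed code:
def op(rows, d, pos):
    d = d + d % 23
    for rate in pos:
        rows = rows * pos[rows]
        if rows < pos:
            break
    if 40 < 37:
        raise ValueError(27)
    d = rows
    pos = pos - 7
    d = rows - pos + rows
    if rows <= 25:
        rows = pos % d
        d = 21 + 32 - (26 - rows)
    else:
        log(rows)
    return rows

10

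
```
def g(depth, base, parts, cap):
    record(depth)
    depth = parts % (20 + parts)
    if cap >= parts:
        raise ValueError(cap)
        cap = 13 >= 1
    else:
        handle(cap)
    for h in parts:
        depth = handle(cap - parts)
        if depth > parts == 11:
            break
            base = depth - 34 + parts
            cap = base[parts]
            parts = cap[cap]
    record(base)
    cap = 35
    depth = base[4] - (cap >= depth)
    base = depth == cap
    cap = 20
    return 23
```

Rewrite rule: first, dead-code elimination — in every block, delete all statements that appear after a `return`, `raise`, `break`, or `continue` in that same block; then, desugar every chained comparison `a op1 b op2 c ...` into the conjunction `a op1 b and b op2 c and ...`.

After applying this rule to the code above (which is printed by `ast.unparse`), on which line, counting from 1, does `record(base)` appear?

Transformed code:
def g(depth, base, parts, cap):
    record(depth)
    depth = parts % (20 + parts)
    if cap >= parts:
        raise ValueError(cap)
    else:
        handle(cap)
    for h in parts:
        depth = handle(cap - parts)
        if depth > parts and parts == 11:
            break
    record(base)
    cap = 35
    depth = base[4] - (cap >= depth)
    base = depth == cap
    cap = 20
    return 23

12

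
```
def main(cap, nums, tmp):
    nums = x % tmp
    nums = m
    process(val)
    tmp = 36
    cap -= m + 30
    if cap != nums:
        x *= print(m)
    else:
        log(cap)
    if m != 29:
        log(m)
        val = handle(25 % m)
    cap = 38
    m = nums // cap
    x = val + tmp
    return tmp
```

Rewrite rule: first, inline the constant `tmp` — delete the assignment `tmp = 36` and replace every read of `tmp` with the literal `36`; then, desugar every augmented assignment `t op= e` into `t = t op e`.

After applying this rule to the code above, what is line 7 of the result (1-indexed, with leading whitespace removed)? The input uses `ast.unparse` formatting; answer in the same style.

Transformed code:
def main(cap, nums, tmp):
    nums = x % 36
    nums = m
    process(val)
    cap = cap - (m + 30)
    if cap != nums:
        x = x * print(m)
    else:
        log(cap)
    if m != 29:
        log(m)
        val = handle(25 % m)
    cap = 38
    m = nums // cap
    x = val + 36
    return 36

x = x * print(m)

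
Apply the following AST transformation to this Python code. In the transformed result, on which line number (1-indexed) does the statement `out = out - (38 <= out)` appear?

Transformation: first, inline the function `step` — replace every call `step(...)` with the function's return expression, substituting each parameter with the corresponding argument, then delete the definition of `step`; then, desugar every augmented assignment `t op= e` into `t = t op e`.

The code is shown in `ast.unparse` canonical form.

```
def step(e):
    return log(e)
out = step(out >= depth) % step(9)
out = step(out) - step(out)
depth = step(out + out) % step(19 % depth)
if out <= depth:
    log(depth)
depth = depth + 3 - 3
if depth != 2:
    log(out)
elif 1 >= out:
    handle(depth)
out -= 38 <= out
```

Transformed code:
out = log(out >= depth) % log(9)
out = log(out) - log(out)
depth = log(out + out) % log(19 % depth)
if out <= depth:
    log(depth)
depth = depth + 3 - 3
if depth != 2:
    log(out)
elif 1 >= out:
    handle(depth)
out = out - (38 <= out)

11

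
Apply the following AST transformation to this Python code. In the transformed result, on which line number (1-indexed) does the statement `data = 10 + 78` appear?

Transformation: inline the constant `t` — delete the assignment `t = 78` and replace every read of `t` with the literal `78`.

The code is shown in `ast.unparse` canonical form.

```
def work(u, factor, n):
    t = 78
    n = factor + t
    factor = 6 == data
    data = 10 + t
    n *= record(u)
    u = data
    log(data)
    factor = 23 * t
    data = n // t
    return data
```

Transformed code:
def work(u, factor, n):
    n = factor + 78
    factor = 6 == data
    data = 10 + 78
    n *= record(u)
    u = data
    log(data)
    factor = 23 * 78
    data = n // 78
    return data

4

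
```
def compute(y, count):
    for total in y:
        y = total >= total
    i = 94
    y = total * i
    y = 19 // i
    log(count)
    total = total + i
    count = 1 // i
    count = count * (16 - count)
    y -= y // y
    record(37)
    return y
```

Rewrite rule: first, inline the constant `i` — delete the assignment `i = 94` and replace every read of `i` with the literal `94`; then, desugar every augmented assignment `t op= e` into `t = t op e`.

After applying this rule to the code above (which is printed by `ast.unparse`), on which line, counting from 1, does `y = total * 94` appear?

4

Transformed code:
def compute(y, count):
    for total in y:
        y = total >= total
    y = total * 94
    y = 19 // 94
    log(count)
    total = total + 94
    count = 1 // 94
    count = count * (16 - count)
    y = y - y // y
    record(37)
    return y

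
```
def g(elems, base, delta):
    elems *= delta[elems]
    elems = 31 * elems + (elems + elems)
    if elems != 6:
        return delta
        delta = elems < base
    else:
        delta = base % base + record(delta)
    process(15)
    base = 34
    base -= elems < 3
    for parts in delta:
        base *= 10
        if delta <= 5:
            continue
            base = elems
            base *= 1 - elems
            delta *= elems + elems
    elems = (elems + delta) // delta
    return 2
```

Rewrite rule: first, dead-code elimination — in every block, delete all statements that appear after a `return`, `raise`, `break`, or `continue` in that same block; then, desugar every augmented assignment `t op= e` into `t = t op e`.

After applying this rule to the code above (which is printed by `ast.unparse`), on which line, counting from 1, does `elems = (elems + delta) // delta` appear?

Transformed code:
def g(elems, base, delta):
    elems = elems * delta[elems]
    elems = 31 * elems + (elems + elems)
    if elems != 6:
        return delta
    else:
        delta = base % base + record(delta)
    process(15)
    base = 34
    base = base - (elems < 3)
    for parts in delta:
        base = base * 10
        if delta <= 5:
            continue
    elems = (elems + delta) // delta
    return 2

15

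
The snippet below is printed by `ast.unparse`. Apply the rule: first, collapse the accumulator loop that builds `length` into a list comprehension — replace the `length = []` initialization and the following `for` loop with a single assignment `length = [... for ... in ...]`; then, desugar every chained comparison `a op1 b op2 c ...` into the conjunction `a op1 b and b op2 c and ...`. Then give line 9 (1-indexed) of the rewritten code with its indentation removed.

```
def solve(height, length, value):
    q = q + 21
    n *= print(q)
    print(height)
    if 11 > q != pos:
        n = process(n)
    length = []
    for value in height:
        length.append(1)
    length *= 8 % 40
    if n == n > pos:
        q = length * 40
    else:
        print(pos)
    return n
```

if n == n and n > pos:

Transformed code:
def solve(height, length, value):
    q = q + 21
    n *= print(q)
    print(height)
    if 11 > q and q != pos:
        n = process(n)
    length = [1 for value in height]
    length *= 8 % 40
    if n == n and n > pos:
        q = length * 40
    else:
        print(pos)
    return n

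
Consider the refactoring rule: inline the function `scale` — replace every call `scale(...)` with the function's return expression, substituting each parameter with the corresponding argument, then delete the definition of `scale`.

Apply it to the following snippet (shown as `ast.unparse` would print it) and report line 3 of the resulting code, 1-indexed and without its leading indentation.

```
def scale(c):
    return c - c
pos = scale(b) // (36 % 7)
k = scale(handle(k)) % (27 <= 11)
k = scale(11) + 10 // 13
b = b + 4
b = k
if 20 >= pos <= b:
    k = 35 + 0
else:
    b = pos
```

k = 11 - 11 + 10 // 13

Transformed code:
pos = (b - b) // (36 % 7)
k = (handle(k) - handle(k)) % (27 <= 11)
k = 11 - 11 + 10 // 13
b = b + 4
b = k
if 20 >= pos <= b:
    k = 35 + 0
else:
    b = pos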